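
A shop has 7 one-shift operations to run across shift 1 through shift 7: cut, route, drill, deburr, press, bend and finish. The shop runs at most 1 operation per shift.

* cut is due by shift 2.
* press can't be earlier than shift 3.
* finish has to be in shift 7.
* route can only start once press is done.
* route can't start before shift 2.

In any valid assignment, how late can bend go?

bend at shift 6 is achievable: drill in shift 2, route in shift 4, press in shift 3, finish in shift 7, deburr in shift 5, bend in shift 6, cut in shift 1.
Nothing later works — the capacity limit rule out every shift after shift 6.

shift 6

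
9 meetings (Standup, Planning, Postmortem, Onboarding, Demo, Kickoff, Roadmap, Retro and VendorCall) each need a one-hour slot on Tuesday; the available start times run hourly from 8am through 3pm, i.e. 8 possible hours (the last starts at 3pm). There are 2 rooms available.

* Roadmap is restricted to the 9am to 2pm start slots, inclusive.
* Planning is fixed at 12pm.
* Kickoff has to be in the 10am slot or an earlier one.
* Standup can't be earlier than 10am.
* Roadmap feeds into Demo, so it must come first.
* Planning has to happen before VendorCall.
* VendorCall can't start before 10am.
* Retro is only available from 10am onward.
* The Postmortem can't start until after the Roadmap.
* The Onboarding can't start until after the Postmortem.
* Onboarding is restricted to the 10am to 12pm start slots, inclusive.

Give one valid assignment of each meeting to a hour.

Planning -> 12pm; Onboarding -> 11am; Standup -> 10am; Demo -> 12pm; Kickoff -> 8am; VendorCall -> 1pm; Postmortem -> 10am; Retro -> 11am; Roadmap -> 9am

Checking: Roadmap(9am) before Postmortem(10am); Planning(12pm) before VendorCall(1pm); Postmortem(10am) before Onboarding(11am); Roadmap(9am) before Demo(12pm); Roadmap=9am in [9am,2pm]; Planning=12pm in [12pm,12pm]; Retro=11am in [10am,3pm]; Standup=10am in [10am,3pm]; Onboarding=11am in [10am,12pm]; VendorCall=1pm in [10am,3pm]; Kickoff=8am in [8am,10am]; max 2 per hour (cap 2).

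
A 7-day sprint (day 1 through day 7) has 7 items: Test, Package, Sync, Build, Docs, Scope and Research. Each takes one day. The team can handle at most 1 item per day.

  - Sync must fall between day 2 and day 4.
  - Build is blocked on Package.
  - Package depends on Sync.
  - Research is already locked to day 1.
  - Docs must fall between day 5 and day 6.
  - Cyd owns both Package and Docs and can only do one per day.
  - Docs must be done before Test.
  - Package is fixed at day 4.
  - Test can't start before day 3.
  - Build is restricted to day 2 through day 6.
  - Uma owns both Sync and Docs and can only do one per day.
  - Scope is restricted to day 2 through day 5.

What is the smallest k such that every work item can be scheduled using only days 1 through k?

The precedence chain requires at least 3 distinct days.
With at most 1 per day and 7 work items, at least 7 days are needed.
Propagating the time windows through the other constraints, Test can't land before day 6, so the schedule must run through at least day 6.
7 works (last occupied day: day 7): for example Research -> day 1; Test -> day 7; Sync -> day 2; Docs -> day 5; Build -> day 6; Package -> day 4; Scope -> day 3.

7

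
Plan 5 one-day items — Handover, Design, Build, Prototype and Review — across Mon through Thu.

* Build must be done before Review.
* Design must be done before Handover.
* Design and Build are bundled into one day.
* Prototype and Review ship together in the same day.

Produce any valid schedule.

Design=Mon, Prototype=Tue, Handover=Tue, Build=Mon, Review=Tue

Checking: Design(Mon) before Handover(Tue); Build(Mon) before Review(Tue); Design = Build = Mon; Prototype = Review = Tue.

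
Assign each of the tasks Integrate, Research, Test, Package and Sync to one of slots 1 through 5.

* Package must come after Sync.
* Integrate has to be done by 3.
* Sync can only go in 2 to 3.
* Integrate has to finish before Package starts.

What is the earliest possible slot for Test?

1

Test at 1 is achievable: Sync -> 2; Package -> 3; Integrate -> 1; Test -> 1; Research -> 1.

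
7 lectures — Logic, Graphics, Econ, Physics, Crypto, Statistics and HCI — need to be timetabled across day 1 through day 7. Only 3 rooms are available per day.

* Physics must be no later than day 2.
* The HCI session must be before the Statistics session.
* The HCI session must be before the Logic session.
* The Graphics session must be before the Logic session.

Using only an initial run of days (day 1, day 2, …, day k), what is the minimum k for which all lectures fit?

3 days

The precedence chain requires at least 2 distinct days.
With at most 3 per day and 7 lectures, at least 3 days are needed.
3 works (last occupied day: day 3): for example HCI -> day 1, Logic -> day 2, Physics -> day 1, Econ -> day 2, Statistics -> day 2, Graphics -> day 1, Crypto -> day 3.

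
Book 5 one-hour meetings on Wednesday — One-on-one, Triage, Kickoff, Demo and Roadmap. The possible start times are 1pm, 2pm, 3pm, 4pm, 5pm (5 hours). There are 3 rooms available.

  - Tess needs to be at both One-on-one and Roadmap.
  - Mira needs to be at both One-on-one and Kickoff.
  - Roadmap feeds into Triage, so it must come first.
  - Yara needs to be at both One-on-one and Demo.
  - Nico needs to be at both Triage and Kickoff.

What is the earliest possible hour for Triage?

Precedence pushes Triage to at least 2pm.
Triage at 2pm is achievable: Triage -> 2pm; Roadmap -> 1pm; Kickoff -> 1pm; Demo -> 1pm; One-on-one -> 2pm.

2pm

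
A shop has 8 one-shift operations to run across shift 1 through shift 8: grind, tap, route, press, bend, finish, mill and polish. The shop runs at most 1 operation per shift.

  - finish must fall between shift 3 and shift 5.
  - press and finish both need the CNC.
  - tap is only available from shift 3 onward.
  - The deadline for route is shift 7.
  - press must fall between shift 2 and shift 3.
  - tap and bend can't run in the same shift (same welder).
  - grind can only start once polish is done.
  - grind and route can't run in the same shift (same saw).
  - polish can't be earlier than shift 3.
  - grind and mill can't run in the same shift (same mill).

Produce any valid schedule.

bend=shift 7; mill=shift 8; grind=shift 6; polish=shift 4; finish=shift 3; press=shift 2; route=shift 1; tap=shift 5

Checking: polish(shift 4) before grind(shift 6); tap(shift 5) != bend(shift 7); grind(shift 6) != route(shift 1); press(shift 2) != finish(shift 3); grind(shift 6) != mill(shift 8); press=shift 2 in [shift 2,shift 3]; route=shift 1 in [shift 1,shift 7]; polish=shift 4 in [shift 3,shift 8]; tap=shift 5 in [shift 3,shift 8]; finish=shift 3 in [shift 3,shift 5]; max 1 per shift (cap 1).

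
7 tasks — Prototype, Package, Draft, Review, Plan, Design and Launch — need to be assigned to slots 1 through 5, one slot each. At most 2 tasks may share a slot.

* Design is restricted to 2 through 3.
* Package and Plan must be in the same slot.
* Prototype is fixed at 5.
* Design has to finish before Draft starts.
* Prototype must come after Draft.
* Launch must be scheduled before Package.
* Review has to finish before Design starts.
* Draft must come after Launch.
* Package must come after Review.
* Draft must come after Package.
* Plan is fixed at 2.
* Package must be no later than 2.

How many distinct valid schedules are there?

1

Enumerating: Plan=2; Design=3; Package=2; Draft=4; Launch=1; Review=1; Prototype=5.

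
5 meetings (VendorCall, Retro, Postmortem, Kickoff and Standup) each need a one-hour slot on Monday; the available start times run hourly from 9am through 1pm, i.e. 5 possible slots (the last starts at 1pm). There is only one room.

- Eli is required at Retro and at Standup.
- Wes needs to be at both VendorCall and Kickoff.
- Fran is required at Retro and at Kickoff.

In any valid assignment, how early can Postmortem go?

9am

Postmortem at 9am is achievable: Standup in 1pm; Kickoff in 12pm; Postmortem in 9am; Retro in 11am; VendorCall in 10am.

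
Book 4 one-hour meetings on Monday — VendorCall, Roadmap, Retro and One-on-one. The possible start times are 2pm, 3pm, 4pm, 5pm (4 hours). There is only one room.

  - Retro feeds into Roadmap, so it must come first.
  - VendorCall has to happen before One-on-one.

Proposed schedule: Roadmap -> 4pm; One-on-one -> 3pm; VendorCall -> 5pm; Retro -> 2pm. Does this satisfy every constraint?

No. VendorCall has to happen before One-on-one is not satisfied.

Retro feeds into Roadmap, so it must come first — holds.
VendorCall has to happen before One-on-one — violated.
There is only one room — holds.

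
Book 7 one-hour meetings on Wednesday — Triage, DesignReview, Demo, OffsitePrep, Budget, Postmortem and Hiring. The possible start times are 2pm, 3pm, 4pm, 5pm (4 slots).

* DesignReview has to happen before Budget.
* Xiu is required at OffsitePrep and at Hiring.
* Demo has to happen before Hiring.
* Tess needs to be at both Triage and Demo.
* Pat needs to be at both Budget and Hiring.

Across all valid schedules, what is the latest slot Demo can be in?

4pm

Downstream work caps Demo at 4pm.
Demo at 4pm is achievable: OffsitePrep in 2pm, Budget in 3pm, Demo in 4pm, Hiring in 5pm, Triage in 2pm, Postmortem in 2pm, DesignReview in 2pm.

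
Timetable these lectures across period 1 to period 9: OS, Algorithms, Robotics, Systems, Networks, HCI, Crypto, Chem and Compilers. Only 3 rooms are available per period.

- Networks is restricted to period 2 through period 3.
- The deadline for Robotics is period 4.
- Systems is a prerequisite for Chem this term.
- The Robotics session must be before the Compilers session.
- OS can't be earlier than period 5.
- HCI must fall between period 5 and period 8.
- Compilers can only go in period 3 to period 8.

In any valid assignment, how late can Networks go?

period 3

Networks is available from period 2; Networks's own window allows nothing later than period 3.
Networks at period 3 is achievable: Algorithms=period 1; Systems=period 1; Networks=period 3; Chem=period 2; Robotics=period 1; OS=period 5; Compilers=period 3; HCI=period 5; Crypto=period 2.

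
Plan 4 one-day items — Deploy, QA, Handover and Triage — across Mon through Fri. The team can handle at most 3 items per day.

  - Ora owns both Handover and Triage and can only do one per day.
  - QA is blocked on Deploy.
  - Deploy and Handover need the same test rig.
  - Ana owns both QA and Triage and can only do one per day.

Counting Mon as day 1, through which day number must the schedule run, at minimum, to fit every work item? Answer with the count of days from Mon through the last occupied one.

2

The precedence chain requires at least 2 distinct days.
With at most 3 per day and 4 work items, at least 2 days are needed.
2 works (last occupied day: Tue): for example Deploy=Mon; Triage=Mon; QA=Tue; Handover=Tue.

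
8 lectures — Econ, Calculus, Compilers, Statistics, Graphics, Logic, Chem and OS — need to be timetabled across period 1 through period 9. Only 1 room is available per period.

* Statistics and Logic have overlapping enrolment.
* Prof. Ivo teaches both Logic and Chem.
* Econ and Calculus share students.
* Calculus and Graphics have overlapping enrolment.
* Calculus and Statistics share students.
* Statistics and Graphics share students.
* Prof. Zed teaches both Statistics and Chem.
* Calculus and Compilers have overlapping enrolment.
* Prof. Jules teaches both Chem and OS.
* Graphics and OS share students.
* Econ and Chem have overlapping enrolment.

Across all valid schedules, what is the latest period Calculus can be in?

Calculus at period 9 is achievable: Econ=period 1; Chem=period 6; Logic=period 5; Statistics=period 3; Graphics=period 4; Compilers=period 2; OS=period 7; Calculus=period 9.

period 9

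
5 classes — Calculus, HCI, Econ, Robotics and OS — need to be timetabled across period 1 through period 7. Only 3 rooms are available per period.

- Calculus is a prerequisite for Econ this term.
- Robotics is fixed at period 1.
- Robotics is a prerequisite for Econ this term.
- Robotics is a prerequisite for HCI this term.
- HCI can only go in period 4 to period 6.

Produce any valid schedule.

Econ in period 2, Calculus in period 1, HCI in period 4, OS in period 1, Robotics in period 1

Checking: Robotics(period 1) before Econ(period 2); Robotics(period 1) before HCI(period 4); Calculus(period 1) before Econ(period 2); HCI=period 4 in [period 4,period 6]; Robotics=period 1 in [period 1,period 1]; max 3 per period (cap 3).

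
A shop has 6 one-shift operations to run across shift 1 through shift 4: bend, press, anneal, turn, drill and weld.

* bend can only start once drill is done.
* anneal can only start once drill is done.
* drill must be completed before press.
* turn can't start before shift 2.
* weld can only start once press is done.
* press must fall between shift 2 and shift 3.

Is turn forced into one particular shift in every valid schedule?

turn can be shift 2 (e.g. drill=shift 1; anneal=shift 2; weld=shift 3; turn=shift 2; press=shift 2; bend=shift 2) or shift 3 (e.g. turn in shift 3, drill in shift 1, bend in shift 2, weld in shift 3, anneal in shift 2, press in shift 2).

No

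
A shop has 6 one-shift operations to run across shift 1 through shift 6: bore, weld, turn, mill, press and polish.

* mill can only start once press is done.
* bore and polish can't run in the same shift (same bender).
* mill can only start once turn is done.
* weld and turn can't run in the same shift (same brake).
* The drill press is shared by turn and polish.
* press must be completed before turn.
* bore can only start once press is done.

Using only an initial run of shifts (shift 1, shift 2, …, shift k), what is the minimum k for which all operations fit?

The precedence chain requires at least 3 distinct shifts.
3 works (last occupied shift: shift 3): for example turn=shift 2, bore=shift 2, press=shift 1, mill=shift 3, polish=shift 1, weld=shift 1.

3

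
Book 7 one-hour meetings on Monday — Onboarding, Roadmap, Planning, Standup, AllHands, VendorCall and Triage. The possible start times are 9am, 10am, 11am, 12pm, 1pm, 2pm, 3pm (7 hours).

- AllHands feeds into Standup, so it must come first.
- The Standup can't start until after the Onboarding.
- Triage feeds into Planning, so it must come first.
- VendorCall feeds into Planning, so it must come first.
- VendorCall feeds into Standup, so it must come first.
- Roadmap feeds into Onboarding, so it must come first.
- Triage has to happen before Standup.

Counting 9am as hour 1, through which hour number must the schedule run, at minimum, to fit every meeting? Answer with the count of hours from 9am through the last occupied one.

The precedence chain requires at least 3 distinct hours.
3 works (last occupied hour: 11am): for example VendorCall in 9am, Triage in 9am, Onboarding in 10am, Standup in 11am, Planning in 10am, Roadmap in 9am, AllHands in 9am.

3 hours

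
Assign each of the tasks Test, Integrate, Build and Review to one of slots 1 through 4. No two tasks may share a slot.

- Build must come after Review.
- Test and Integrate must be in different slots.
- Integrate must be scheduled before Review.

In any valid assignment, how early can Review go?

Precedence pushes Review to at least 2; downstream work caps Review at 3.
Review at 2 is achievable: Test -> 4, Integrate -> 1, Review -> 2, Build -> 3.

2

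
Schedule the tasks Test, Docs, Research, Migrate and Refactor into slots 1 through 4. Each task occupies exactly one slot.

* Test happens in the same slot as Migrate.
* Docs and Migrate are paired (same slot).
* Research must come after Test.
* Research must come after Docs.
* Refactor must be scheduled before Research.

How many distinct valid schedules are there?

14

Splitting on Test: it can be 1 (6), 2 (5), 3 (3). Listing each branch's schedules as (Docs, Research, Migrate, Refactor):
Test=1: (1,2,1,1) (1,3,1,1) (1,3,1,2) (1,4,1,1) (1,4,1,2) (1,4,1,3) — 6.
Test=2: (2,3,2,1) (2,3,2,2) (2,4,2,1) (2,4,2,2) (2,4,2,3) — 5.
Test=3: (3,4,3,1) (3,4,3,2) (3,4,3,3) — 3.
Summing: 6 + 5 + 3 = 14.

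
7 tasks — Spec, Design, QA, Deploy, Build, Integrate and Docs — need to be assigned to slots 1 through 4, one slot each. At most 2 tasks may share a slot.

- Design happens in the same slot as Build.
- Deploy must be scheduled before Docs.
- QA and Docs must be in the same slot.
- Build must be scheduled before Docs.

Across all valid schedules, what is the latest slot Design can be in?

Design must be in the same slot as Build, which can't be after 3, so Design is at most 3.
Design at 3 is achievable: Integrate -> 2, QA -> 4, Design -> 3, Deploy -> 1, Docs -> 4, Build -> 3, Spec -> 1.

3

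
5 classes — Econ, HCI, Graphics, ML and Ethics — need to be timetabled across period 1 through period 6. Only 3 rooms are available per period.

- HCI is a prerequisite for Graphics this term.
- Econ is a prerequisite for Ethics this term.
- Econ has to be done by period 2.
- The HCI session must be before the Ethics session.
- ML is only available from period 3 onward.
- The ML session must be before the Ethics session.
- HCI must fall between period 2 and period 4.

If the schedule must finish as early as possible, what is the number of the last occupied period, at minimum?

The precedence chain requires at least 2 distinct periods.
With at most 3 per period and 5 classes, at least 2 periods are needed.
Propagating the time windows through the other constraints, Ethics can't land before period 4, so the schedule must run through at least period 4.
4 works (last occupied period: period 4): for example Econ=period 1, Ethics=period 4, Graphics=period 3, HCI=period 2, ML=period 3.

period 4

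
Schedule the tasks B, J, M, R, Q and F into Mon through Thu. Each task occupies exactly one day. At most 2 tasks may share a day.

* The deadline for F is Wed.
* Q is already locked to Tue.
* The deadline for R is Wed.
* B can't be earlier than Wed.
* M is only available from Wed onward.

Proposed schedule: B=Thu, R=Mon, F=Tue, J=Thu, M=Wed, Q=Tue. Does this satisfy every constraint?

At most 2 tasks may share a day — holds.
The deadline for F is Wed — holds.
The deadline for R is Wed — holds.
B can't be earlier than Wed — holds.
Q is already locked to Tue — holds.
M is only available from Wed onward — holds.

Yes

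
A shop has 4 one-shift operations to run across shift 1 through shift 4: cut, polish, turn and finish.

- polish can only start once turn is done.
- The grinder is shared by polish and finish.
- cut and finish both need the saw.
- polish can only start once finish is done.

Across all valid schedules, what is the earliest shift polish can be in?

Precedence pushes polish to at least shift 2.
polish at shift 2 is achievable: turn in shift 1, cut in shift 2, finish in shift 1, polish in shift 2.

shift 2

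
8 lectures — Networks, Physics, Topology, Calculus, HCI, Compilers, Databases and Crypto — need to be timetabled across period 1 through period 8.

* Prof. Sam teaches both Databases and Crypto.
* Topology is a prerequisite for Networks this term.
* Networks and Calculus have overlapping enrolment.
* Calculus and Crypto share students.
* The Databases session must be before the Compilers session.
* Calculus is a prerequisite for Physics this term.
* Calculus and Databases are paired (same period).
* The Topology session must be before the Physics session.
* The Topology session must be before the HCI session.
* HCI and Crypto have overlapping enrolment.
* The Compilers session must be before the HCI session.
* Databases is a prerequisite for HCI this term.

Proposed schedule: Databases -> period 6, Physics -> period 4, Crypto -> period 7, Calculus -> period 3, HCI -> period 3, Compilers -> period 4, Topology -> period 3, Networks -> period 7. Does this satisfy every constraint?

Prof. Sam teaches both Databases and Crypto — holds.
The Compilers session must be before the HCI session — violated.
The Topology session must be before the Physics session — holds.
Calculus is a prerequisite for Physics this term — holds.
HCI and Crypto have overlapping enrolment — holds.
The Topology session must be before the HCI session — violated.
The Databases session must be before the Compilers session — violated.
Calculus and Databases are paired (same period) — violated.
Calculus and Crypto share students — holds.
Databases is a prerequisite for HCI this term — violated.
Topology is a prerequisite for Networks this term — holds.
Networks and Calculus have overlapping enrolment — holds.

Invalid. Databases is a prerequisite for HCI this term.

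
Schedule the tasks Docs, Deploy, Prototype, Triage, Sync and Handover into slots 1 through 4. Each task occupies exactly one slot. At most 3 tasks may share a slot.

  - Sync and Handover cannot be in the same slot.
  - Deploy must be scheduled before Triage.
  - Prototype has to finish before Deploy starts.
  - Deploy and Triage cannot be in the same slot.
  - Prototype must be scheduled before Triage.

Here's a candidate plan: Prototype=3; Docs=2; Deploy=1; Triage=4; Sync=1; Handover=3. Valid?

Invalid. Prototype has to finish before Deploy starts.

Prototype has to finish before Deploy starts — violated.
Deploy must be scheduled before Triage — holds.
Prototype must be scheduled before Triage — holds.
Sync and Handover cannot be in the same slot — holds.
At most 3 tasks may share a slot — holds.
Deploy and Triage cannot be in the same slot — holds.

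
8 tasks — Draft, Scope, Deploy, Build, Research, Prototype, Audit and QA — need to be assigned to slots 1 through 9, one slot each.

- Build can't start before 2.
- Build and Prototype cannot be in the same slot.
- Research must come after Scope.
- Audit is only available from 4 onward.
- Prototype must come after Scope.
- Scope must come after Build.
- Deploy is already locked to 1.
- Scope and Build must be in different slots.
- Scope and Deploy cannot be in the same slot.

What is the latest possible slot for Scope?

Precedence pushes Scope to at least 3; downstream work caps Scope at 8.
Scope at 8 is achievable: QA=1, Prototype=9, Audit=4, Scope=8, Build=2, Deploy=1, Research=9, Draft=1.

8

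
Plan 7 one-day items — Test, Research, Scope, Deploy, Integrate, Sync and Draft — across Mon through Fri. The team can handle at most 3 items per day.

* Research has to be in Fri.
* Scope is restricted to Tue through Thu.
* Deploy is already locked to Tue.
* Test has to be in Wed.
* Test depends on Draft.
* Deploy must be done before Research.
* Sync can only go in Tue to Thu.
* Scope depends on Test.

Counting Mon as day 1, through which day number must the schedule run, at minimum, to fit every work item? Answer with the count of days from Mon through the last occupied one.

The precedence chain requires at least 3 distinct days.
With at most 3 per day and 7 work items, at least 3 days are needed.
Research can't be placed before Fri — that is day 5 counting from Mon — so the schedule must run through at least 5 days.
5 works (last occupied day: Fri): for example Deploy in Tue; Sync in Tue; Research in Fri; Scope in Thu; Test in Wed; Integrate in Mon; Draft in Mon.

5 days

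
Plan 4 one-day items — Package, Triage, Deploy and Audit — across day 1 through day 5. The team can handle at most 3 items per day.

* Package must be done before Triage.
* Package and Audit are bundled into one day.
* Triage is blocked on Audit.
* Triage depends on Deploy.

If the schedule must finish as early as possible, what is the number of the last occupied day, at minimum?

2

The precedence chain requires at least 2 distinct days.
With at most 3 per day and 4 tasks, at least 2 days are needed.
2 works (last occupied day: day 2): for example Package in day 1; Deploy in day 1; Audit in day 1; Triage in day 2.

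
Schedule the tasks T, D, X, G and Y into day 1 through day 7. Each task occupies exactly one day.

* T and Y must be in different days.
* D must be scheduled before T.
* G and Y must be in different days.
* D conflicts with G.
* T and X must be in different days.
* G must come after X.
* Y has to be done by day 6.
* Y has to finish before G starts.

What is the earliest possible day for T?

Precedence pushes T to at least day 2.
T at day 2 is achievable: X in day 1, T in day 2, Y in day 1, G in day 2, D in day 1.

day 2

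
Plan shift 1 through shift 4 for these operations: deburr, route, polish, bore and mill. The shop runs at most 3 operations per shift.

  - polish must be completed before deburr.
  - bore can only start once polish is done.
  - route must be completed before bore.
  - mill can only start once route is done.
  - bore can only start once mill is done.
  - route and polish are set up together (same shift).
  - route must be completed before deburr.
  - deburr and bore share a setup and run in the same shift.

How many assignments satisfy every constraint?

4

Enumerating: polish in shift 1, route in shift 1, mill in shift 2, bore in shift 3, deburr in shift 3 | deburr -> shift 4, mill -> shift 2, polish -> shift 1, bore -> shift 4, route -> shift 1 | deburr -> shift 4, bore -> shift 4, polish -> shift 1, route -> shift 1, mill -> shift 3 | mill=shift 3; deburr=shift 4; route=shift 2; bore=shift 4; polish=shift 2.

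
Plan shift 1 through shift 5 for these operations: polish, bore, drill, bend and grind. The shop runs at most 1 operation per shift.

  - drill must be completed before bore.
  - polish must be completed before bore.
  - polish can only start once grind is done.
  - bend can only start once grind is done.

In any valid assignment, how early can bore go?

shift 4

Precedence pushes bore to at least shift 3.
bore at shift 4 is achievable: bend in shift 5; polish in shift 2; grind in shift 1; bore in shift 4; drill in shift 3.
Nothing earlier works — the capacity limit rule out every shift before shift 4.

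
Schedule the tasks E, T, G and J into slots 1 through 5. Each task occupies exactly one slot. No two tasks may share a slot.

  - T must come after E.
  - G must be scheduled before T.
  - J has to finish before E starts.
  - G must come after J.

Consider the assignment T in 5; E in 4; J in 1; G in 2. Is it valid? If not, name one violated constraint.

Yes

T must come after E — holds.
J has to finish before E starts — holds.
G must be scheduled before T — holds.
G must come after J — holds.
No two tasks may share a slot — holds.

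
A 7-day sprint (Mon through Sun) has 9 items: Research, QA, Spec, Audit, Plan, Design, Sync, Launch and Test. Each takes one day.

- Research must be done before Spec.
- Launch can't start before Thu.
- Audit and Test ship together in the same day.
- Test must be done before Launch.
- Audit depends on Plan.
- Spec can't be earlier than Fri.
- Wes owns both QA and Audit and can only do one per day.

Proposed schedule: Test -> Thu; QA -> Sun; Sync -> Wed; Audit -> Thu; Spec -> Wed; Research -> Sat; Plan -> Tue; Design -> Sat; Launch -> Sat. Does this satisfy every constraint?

Invalid. Research must be done before Spec.

Launch can't start before Thu — holds.
Research must be done before Spec — violated.
Wes owns both QA and Audit and can only do one per day — holds.
Audit and Test ship together in the same day — holds.
Test must be done before Launch — holds.
Audit depends on Plan — holds.
Spec can't be earlier than Fri — violated.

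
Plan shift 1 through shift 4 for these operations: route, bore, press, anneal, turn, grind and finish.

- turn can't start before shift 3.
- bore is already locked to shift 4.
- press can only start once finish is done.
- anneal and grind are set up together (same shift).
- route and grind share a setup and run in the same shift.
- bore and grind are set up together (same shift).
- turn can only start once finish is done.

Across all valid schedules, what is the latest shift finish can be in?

shift 3

Downstream work caps finish at shift 3.
finish at shift 3 is achievable: bore=shift 4; turn=shift 4; route=shift 4; anneal=shift 4; finish=shift 3; press=shift 4; grind=shift 4.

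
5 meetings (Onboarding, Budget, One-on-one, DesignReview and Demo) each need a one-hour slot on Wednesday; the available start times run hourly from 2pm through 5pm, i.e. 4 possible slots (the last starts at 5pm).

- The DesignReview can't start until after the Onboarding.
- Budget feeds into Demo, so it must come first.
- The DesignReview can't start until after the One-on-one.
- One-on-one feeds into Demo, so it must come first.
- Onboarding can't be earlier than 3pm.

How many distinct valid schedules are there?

39

Splitting on Onboarding: it can be 3pm (25), 4pm (14). Listing each branch's schedules as (Budget, One-on-one, DesignReview, Demo):
Onboarding=3pm: (2pm,2pm,4pm,3pm) (2pm,2pm,4pm,4pm) (2pm,2pm,4pm,5pm) (2pm,2pm,5pm,3pm) (2pm,2pm,5pm,4pm) (2pm,2pm,5pm,5pm) (2pm,3pm,4pm,4pm) (2pm,3pm,4pm,5pm) (2pm,3pm,5pm,4pm) (2pm,3pm,5pm,5pm) (2pm,4pm,5pm,5pm) (3pm,2pm,4pm,4pm) (3pm,2pm,4pm,5pm) (3pm,2pm,5pm,4pm) (3pm,2pm,5pm,5pm) (3pm,3pm,4pm,4pm) (3pm,3pm,4pm,5pm) (3pm,3pm,5pm,4pm) (3pm,3pm,5pm,5pm) (3pm,4pm,5pm,5pm) (4pm,2pm,4pm,5pm) (4pm,2pm,5pm,5pm) (4pm,3pm,4pm,5pm) (4pm,3pm,5pm,5pm) (4pm,4pm,5pm,5pm) — 25.
Onboarding=4pm: (2pm,2pm,5pm,3pm) (2pm,2pm,5pm,4pm) (2pm,2pm,5pm,5pm) (2pm,3pm,5pm,4pm) (2pm,3pm,5pm,5pm) (2pm,4pm,5pm,5pm) (3pm,2pm,5pm,4pm) (3pm,2pm,5pm,5pm) (3pm,3pm,5pm,4pm) (3pm,3pm,5pm,5pm) (3pm,4pm,5pm,5pm) (4pm,2pm,5pm,5pm) (4pm,3pm,5pm,5pm) (4pm,4pm,5pm,5pm) — 14.
Summing: 25 + 14 = 39.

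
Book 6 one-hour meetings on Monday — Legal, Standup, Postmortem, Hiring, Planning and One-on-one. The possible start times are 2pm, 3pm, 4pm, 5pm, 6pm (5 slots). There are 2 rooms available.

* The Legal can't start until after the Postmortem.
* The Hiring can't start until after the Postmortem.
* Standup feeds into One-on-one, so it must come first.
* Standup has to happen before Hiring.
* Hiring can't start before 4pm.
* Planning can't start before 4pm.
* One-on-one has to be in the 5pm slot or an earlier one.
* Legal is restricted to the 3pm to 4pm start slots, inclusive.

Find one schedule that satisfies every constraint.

Standup -> 2pm; Legal -> 3pm; Planning -> 4pm; Hiring -> 4pm; Postmortem -> 2pm; One-on-one -> 3pm

Checking: Postmortem(2pm) before Hiring(4pm); Postmortem(2pm) before Legal(3pm); Standup(2pm) before Hiring(4pm); Standup(2pm) before One-on-one(3pm); One-on-one=3pm in [2pm,5pm]; Legal=3pm in [3pm,4pm]; Planning=4pm in [4pm,6pm]; Hiring=4pm in [4pm,6pm]; max 2 per slot (cap 2).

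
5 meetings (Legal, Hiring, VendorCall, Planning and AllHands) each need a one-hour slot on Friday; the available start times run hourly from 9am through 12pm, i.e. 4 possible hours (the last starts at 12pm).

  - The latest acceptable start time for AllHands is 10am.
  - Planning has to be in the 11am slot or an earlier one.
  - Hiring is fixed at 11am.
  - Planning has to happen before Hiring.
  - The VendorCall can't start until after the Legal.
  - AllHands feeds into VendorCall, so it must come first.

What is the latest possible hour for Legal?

11am

Downstream work caps Legal at 11am.
Legal at 11am is achievable: Hiring=11am, Planning=9am, VendorCall=12pm, Legal=11am, AllHands=9am.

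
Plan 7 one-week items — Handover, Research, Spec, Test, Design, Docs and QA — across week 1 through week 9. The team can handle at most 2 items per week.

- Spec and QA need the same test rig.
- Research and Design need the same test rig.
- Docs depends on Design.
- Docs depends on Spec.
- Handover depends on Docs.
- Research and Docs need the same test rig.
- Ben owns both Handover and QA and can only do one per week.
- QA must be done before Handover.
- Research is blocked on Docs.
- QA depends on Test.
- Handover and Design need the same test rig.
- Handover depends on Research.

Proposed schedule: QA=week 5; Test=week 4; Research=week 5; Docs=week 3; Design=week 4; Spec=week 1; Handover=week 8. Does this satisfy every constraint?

Handover and Design need the same test rig — holds.
Research and Design need the same test rig — holds.
QA depends on Test — holds.
Ben owns both Handover and QA and can only do one per week — holds.
Handover depends on Docs — holds.
Research and Docs need the same test rig — holds.
The team can handle at most 2 items per week — holds.
QA must be done before Handover — holds.
Research is blocked on Docs — holds.
Handover depends on Research — holds.
Docs depends on Design — violated.
Docs depends on Spec — holds.
Spec and QA need the same test rig — holds.

Invalid. Docs depends on Design.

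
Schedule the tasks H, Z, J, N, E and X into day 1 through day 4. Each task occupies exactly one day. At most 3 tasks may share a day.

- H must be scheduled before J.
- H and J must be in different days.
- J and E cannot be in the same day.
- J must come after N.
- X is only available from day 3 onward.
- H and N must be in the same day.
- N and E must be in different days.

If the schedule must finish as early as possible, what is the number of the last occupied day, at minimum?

The precedence chain requires at least 2 distinct days.
With at most 3 per day and 6 tasks, at least 2 days are needed.
X can't be placed before day 3, so the schedule must run through at least day 3.
3 works (last occupied day: day 3): for example N=day 1; H=day 1; Z=day 1; X=day 3; J=day 2; E=day 3.

3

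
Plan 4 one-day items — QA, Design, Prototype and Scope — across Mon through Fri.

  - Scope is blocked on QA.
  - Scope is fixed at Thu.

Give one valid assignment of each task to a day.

QA -> Mon; Prototype -> Mon; Scope -> Thu; Design -> Mon

Checking: QA(Mon) before Scope(Thu); Scope=Thu in [Thu,Thu].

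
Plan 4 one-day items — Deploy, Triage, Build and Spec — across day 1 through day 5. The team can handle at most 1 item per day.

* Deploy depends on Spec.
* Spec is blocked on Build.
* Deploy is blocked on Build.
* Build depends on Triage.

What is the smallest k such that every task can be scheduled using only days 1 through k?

4 days

The precedence chain requires at least 4 distinct days.
With at most 1 per day and 4 tasks, at least 4 days are needed.
4 works (last occupied day: day 4): for example Deploy in day 4, Spec in day 3, Triage in day 1, Build in day 2.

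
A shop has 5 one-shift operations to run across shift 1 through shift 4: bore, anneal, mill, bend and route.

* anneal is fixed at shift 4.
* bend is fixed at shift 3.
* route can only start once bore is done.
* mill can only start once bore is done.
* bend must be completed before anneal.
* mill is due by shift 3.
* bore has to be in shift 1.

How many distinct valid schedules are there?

6

Splitting on mill: it can be shift 2 (3), shift 3 (3). Listing each branch's schedules as (bore, anneal, bend, route) by shift number:
mill=shift 2: (1,4,3,2) (1,4,3,3) (1,4,3,4) — 3.
mill=shift 3: (1,4,3,2) (1,4,3,3) (1,4,3,4) — 3.
Summing: 3 + 3 = 6.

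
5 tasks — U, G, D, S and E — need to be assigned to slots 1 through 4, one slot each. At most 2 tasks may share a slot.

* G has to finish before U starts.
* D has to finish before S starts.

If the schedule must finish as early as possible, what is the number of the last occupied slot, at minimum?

The precedence chain requires at least 2 distinct slots.
With at most 2 per slot and 5 tasks, at least 3 slots are needed.
3 works (last occupied slot: 3): for example G in 1, U in 2, D in 1, E in 3, S in 2.

slot 3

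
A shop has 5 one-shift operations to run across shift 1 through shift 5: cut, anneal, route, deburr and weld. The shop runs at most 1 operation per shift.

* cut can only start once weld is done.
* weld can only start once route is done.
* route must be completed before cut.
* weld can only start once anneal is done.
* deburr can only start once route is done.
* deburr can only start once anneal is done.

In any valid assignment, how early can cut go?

shift 4

Precedence pushes cut to at least shift 3.
cut at shift 4 is achievable: route in shift 1, cut in shift 4, anneal in shift 2, deburr in shift 5, weld in shift 3.
Nothing earlier works — the capacity limit rule out every shift before shift 4.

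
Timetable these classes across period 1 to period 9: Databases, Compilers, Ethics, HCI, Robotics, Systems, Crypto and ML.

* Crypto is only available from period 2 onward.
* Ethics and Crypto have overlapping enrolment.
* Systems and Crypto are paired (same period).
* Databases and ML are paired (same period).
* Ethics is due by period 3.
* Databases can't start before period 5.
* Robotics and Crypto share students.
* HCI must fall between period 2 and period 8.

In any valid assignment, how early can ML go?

period 5

ML must be in the same period as Databases, which can't be before period 5, so ML is at least period 5.
ML at period 5 is achievable: Systems=period 2, Compilers=period 1, Robotics=period 1, HCI=period 2, Crypto=period 2, Databases=period 5, Ethics=period 1, ML=period 5.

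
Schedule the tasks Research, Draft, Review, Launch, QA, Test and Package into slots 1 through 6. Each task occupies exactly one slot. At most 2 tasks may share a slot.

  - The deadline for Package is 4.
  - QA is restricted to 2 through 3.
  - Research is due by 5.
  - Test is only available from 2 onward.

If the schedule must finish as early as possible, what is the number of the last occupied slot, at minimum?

4

With at most 2 per slot and 7 tasks, at least 4 slots are needed.
QA can't be placed before 2, so the schedule must run through at least slot 2.
4 works (last occupied slot: 4): for example Research=1; Review=3; Package=4; Launch=3; QA=2; Test=2; Draft=1.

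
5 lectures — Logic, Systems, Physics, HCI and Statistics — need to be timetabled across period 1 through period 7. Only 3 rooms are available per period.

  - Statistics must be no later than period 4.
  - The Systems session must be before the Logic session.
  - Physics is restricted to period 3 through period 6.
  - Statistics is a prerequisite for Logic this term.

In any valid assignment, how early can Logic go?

period 2

Precedence pushes Logic to at least period 2.
Logic at period 2 is achievable: Physics=period 3; HCI=period 1; Statistics=period 1; Logic=period 2; Systems=period 1.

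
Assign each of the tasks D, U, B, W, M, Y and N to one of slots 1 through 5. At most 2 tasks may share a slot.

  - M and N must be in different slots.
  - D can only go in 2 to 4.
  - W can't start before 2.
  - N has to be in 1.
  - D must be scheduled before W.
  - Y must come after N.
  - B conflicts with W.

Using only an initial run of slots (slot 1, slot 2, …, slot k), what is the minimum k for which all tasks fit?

4

The precedence chain requires at least 2 distinct slots.
With at most 2 per slot and 7 tasks, at least 4 slots are needed.
Propagating the time windows through the other constraints, W can't land before 3, so the schedule must run through at least slot 3.
4 works (last occupied slot: 4): for example D=2; B=4; Y=2; W=3; N=1; M=3; U=1.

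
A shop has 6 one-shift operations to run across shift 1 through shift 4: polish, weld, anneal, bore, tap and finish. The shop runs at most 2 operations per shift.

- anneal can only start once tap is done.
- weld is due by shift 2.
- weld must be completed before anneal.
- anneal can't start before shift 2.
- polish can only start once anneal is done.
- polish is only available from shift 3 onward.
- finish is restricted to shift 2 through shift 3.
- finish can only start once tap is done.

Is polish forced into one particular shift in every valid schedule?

polish can be shift 3 (e.g. finish=shift 2; polish=shift 3; tap=shift 1; bore=shift 3; anneal=shift 2; weld=shift 1) or shift 4 (e.g. anneal -> shift 2; polish -> shift 4; weld -> shift 1; tap -> shift 1; finish -> shift 2; bore -> shift 3).

No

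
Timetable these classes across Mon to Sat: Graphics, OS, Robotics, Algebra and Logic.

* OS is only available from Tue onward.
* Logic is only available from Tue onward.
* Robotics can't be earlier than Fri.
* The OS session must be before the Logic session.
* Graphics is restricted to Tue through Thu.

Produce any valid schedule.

Logic in Wed, OS in Tue, Algebra in Mon, Robotics in Fri, Graphics in Tue

Checking: OS(Tue) before Logic(Wed); Robotics=Fri in [Fri,Sat]; Logic=Wed in [Tue,Sat]; OS=Tue in [Tue,Sat]; Graphics=Tue in [Tue,Thu].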